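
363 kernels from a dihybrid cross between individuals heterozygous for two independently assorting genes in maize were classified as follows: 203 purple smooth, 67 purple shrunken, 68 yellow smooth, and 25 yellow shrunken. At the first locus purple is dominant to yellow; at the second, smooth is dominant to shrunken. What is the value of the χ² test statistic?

A dihybrid F₂ with independent assortment and complete dominance at both loci gives a 9:3:3:1 phenotypic ratio.
Under the 9:3:3:1 hypothesis (Σ ratio = 16, N = 363):
  purple smooth: 363 × 9/16 = 204.1875
  purple shrunken: 363 × 3/16 = 68.0625
  yellow smooth: 363 × 3/16 = 68.0625
  yellow shrunken: 363 × 1/16 = 22.6875
χ² = Σ (O − E)² / E
  purple smooth: (203 − 204.1875)² / 204.1875 = 0.0069
  purple shrunken: (67 − 68.0625)² / 68.0625 = 0.0166
  yellow smooth: (68 − 68.0625)² / 68.0625 = 0.0001
  yellow shrunken: (25 − 22.6875)² / 22.6875 = 0.2357
χ² = 0.0069 + 0.0166 + 0.0001 + 0.2357 = 0.2593 ≈ 0.259

0.259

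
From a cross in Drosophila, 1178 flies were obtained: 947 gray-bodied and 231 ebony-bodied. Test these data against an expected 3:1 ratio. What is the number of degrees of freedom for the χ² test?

A goodness-of-fit test with 2 phenotype classes has df = 2 − 1 = 1.

1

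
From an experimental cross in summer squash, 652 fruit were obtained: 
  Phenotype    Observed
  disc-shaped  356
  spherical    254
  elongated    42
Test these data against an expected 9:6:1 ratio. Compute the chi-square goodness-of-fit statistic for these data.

Expected counts for N = 652 under a 9:6:1 ratio (total parts = 16):
  disc-shaped: 652 × 9/16 = 366.75
  spherical: 652 × 6/16 = 244.5
  elongated: 652 × 1/16 = 40.75
χ² = Σ (O − E)² / E
  disc-shaped: (356 − 366.75)² / 366.75 = 0.3151
  spherical: (254 − 244.5)² / 244.5 = 0.3691
  elongated: (42 − 40.75)² / 40.75 = 0.0383
χ² = 0.3151 + 0.3691 + 0.0383 = 0.7225 ≈ 0.723

0.723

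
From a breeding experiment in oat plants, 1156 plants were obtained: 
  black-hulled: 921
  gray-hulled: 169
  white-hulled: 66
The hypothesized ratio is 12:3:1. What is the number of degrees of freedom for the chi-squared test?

2

A goodness-of-fit test with 3 phenotype classes has df = 3 − 1 = 2.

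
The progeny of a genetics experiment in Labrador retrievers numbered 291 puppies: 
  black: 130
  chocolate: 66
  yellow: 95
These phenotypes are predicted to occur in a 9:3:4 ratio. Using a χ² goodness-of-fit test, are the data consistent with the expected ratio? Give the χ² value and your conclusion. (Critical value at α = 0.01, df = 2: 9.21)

16.136; not consistent

The 9:3:4 ratio has 16 parts, so with N = 291 the expected counts are:
  black: 291 × 9/16 = 163.6875
  chocolate: 291 × 3/16 = 54.5625
  yellow: 291 × 4/16 = 72.75
χ² = Σ (O − E)² / E
  black: (130 − 163.6875)² / 163.6875 = 6.9330
  chocolate: (66 − 54.5625)² / 54.5625 = 2.3976
  yellow: (95 − 72.75)² / 72.75 = 6.8050
χ² = 6.9330 + 2.3976 + 6.8050 = 16.1356 ≈ 16.136
Degrees of freedom = 3 − 1 = 2; critical value at α = 0.01 is 9.21.
Since 16.136 > 9.21, we reject the null hypothesis — the data do not fit the 9:3:4 ratio.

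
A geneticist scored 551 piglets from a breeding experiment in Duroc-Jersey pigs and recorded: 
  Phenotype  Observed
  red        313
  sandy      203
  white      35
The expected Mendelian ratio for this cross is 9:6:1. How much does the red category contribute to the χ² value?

0.030

Expected counts for N = 551 under a 9:6:1 ratio (total parts = 16):
  red: 551 × 9/16 = 309.9375
  sandy: 551 × 6/16 = 206.625
  white: 551 × 1/16 = 34.4375
Contribution of red: (313 − 309.9375)² / 309.9375 = 0.0303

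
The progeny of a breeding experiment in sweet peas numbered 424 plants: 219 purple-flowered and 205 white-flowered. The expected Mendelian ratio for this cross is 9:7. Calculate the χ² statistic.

3.644

Under the 9:7 hypothesis (Σ ratio = 16, N = 424):
  purple-flowered: 424 × 9/16 = 238.5
  white-flowered: 424 × 7/16 = 185.5
χ² = Σ (O − E)² / E
  purple-flowered: (219 − 238.5)² / 238.5 = 1.5943
  white-flowered: (205 − 185.5)² / 185.5 = 2.0499
χ² = 1.5943 + 2.0499 = 3.6442 ≈ 3.644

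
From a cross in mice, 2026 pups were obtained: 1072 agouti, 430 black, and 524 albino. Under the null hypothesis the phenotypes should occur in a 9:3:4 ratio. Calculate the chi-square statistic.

Under the 9:3:4 hypothesis (Σ ratio = 16, N = 2026):
  agouti: 2026 × 9/16 = 1139.625
  black: 2026 × 3/16 = 379.875
  albino: 2026 × 4/16 = 506.5
χ² = Σ (O − E)² / E
  agouti: (1072 − 1139.625)² / 1139.625 = 4.0128
  black: (430 − 379.875)² / 379.875 = 6.6141
  albino: (524 − 506.5)² / 506.5 = 0.6046
χ² = 4.0128 + 6.6141 + 0.6046 = 11.2315 ≈ 11.232

11.232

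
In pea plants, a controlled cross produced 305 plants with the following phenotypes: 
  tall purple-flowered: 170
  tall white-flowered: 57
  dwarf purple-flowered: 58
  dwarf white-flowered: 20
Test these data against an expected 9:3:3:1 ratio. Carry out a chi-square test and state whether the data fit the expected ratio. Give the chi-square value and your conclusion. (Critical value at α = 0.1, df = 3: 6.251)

Expected counts for N = 305 under a 9:3:3:1 ratio (total parts = 16):
  tall purple-flowered: 305 × 9/16 = 171.5625
  tall white-flowered: 305 × 3/16 = 57.1875
  dwarf purple-flowered: 305 × 3/16 = 57.1875
  dwarf white-flowered: 305 × 1/16 = 19.0625
χ² = Σ (O − E)² / E
  tall purple-flowered: (170 − 171.5625)² / 171.5625 = 0.0142
  tall white-flowered: (57 − 57.1875)² / 57.1875 = 0.0006
  dwarf purple-flowered: (58 − 57.1875)² / 57.1875 = 0.0115
  dwarf white-flowered: (20 − 19.0625)² / 19.0625 = 0.0461
χ² = 0.0142 + 0.0006 + 0.0115 + 0.0461 = 0.0724 ≈ 0.072
Degrees of freedom = 4 − 1 = 3; critical value at α = 0.1 is 6.251.
Since 0.072 < 6.251, we fail to reject the null hypothesis — the data are consistent with the 9:3:3:1 ratio.

0.072; consistent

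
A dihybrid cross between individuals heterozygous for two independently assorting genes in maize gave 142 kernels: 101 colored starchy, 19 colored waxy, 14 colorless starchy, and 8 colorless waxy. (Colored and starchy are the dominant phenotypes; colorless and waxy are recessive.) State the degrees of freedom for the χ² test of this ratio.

A dihybrid F₂ with independent assortment and complete dominance at both loci gives a 9:3:3:1 phenotypic ratio.
A goodness-of-fit test with 4 phenotype classes has df = 4 − 1 = 3.

3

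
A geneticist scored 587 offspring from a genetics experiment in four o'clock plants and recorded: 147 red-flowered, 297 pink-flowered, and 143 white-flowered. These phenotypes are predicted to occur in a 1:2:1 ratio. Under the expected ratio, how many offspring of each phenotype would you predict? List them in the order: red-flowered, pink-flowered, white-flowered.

Expected counts for N = 587 under a 1:2:1 ratio (total parts = 4):
  red-flowered: 587 × 1/4 = 146.75
  pink-flowered: 587 × 2/4 = 293.5
  white-flowered: 587 × 1/4 = 146.75

146.75, 293.5, 146.75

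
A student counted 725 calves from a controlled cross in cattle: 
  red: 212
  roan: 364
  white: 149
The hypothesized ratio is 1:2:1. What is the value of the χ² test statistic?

10.961

Under the 1:2:1 hypothesis (Σ ratio = 4, N = 725):
  red: 725 × 1/4 = 181.25
  roan: 725 × 2/4 = 362.5
  white: 725 × 1/4 = 181.25
χ² = Σ (O − E)² / E
  red: (212 − 181.25)² / 181.25 = 5.2169
  roan: (364 − 362.5)² / 362.5 = 0.0062
  white: (149 − 181.25)² / 181.25 = 5.7383
χ² = 5.2169 + 0.0062 + 5.7383 = 10.9614 ≈ 10.961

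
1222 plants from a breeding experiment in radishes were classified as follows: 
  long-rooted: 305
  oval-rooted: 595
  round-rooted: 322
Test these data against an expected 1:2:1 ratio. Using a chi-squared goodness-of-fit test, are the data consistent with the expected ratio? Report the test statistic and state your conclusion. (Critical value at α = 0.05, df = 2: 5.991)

1.311; consistent

Total ratio parts = 4. Expected numbers out of 1222:
  long-rooted: 1222 × 1/4 = 305.5
  oval-rooted: 1222 × 2/4 = 611
  round-rooted: 1222 × 1/4 = 305.5
χ² = Σ (O − E)² / E
  long-rooted: (305 − 305.5)² / 305.5 = 0.0008
  oval-rooted: (595 − 611)² / 611 = 0.4190
  round-rooted: (322 − 305.5)² / 305.5 = 0.8912
χ² = 0.0008 + 0.4190 + 0.8912 = 1.311
Degrees of freedom = 3 − 1 = 2; critical value at α = 0.05 is 5.991.
Since 1.311 < 5.991, we fail to reject the null hypothesis — the data are consistent with the 1:2:1 ratio.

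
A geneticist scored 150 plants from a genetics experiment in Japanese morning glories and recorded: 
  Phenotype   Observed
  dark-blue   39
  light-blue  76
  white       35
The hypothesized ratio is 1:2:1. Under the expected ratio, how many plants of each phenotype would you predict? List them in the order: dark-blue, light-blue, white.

37.5, 75, 37.5

Expected counts for N = 150 under a 1:2:1 ratio (total parts = 4):
  dark-blue: 150 × 1/4 = 37.5
  light-blue: 150 × 2/4 = 75
  white: 150 × 1/4 = 37.5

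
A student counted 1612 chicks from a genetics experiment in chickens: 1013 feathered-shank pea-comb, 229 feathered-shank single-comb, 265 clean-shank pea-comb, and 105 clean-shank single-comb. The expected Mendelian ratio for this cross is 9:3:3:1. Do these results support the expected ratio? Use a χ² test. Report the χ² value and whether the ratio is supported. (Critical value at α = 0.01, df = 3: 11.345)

The 9:3:3:1 ratio has 16 parts, so with N = 1612 the expected counts are:
  feathered-shank pea-comb: 1612 × 9/16 = 906.75
  feathered-shank single-comb: 1612 × 3/16 = 302.25
  clean-shank pea-comb: 1612 × 3/16 = 302.25
  clean-shank single-comb: 1612 × 1/16 = 100.75
χ² = Σ (O − E)² / E
  feathered-shank pea-comb: (1013 − 906.75)² / 906.75 = 12.4500
  feathered-shank single-comb: (229 − 302.25)² / 302.25 = 17.7521
  clean-shank pea-comb: (265 − 302.25)² / 302.25 = 4.5908
  clean-shank single-comb: (105 − 100.75)² / 100.75 = 0.1793
χ² = 12.4500 + 17.7521 + 4.5908 + 0.1793 = 34.9722 ≈ 34.972
Degrees of freedom = 4 − 1 = 3; critical value at α = 0.01 is 11.345.
Since 34.972 > 11.345, we reject the null hypothesis — the data do not fit the 9:3:3:1 ratio.

34.972; not consistent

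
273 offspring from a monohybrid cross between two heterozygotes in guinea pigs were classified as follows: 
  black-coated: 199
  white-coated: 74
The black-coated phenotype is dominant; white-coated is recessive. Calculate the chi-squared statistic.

0.646

For a monohybrid cross between heterozygotes with complete dominance, the expected phenotypic ratio is 3:1.
Expected counts for N = 273 under a 3:1 ratio (total parts = 4):
  black-coated: 273 × 3/4 = 204.75
  white-coated: 273 × 1/4 = 68.25
χ² = Σ (O − E)² / E
  black-coated: (199 − 204.75)² / 204.75 = 0.1615
  white-coated: (74 − 68.25)² / 68.25 = 0.4844
χ² = 0.1615 + 0.4844 = 0.6459 ≈ 0.646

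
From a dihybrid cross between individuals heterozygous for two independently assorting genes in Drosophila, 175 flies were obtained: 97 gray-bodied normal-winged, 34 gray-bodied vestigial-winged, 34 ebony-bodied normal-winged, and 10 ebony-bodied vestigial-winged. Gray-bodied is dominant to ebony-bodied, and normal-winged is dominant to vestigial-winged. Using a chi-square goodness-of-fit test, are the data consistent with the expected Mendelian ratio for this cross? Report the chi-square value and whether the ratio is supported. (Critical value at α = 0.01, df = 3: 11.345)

0.187; consistent

A dihybrid F₂ with independent assortment and complete dominance at both loci gives a 9:3:3:1 phenotypic ratio.
Expected counts for N = 175 under a 9:3:3:1 ratio (total parts = 16):
  gray-bodied normal-winged: 175 × 9/16 = 98.4375
  gray-bodied vestigial-winged: 175 × 3/16 = 32.8125
  ebony-bodied normal-winged: 175 × 3/16 = 32.8125
  ebony-bodied vestigial-winged: 175 × 1/16 = 10.9375
χ² = Σ (O − E)² / E
  gray-bodied normal-winged: (97 − 98.4375)² / 98.4375 = 0.0210
  gray-bodied vestigial-winged: (34 − 32.8125)² / 32.8125 = 0.0430
  ebony-bodied normal-winged: (34 − 32.8125)² / 32.8125 = 0.0430
  ebony-bodied vestigial-winged: (10 − 10.9375)² / 10.9375 = 0.0804
χ² = 0.0210 + 0.0430 + 0.0430 + 0.0804 = 0.1874 ≈ 0.187
Degrees of freedom = 4 − 1 = 3; critical value at α = 0.01 is 11.345.
Since 0.187 < 11.345, we fail to reject the null hypothesis — the data are consistent with the 9:3:3:1 ratio.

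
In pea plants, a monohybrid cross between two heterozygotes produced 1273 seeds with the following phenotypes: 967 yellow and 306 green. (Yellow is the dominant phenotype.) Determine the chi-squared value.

0.629

For a monohybrid cross between heterozygotes with complete dominance, the expected phenotypic ratio is 3:1.
Total ratio parts = 4. Expected numbers out of 1273:
  yellow: 1273 × 3/4 = 954.75
  green: 1273 × 1/4 = 318.25
χ² = Σ (O − E)² / E
  yellow: (967 − 954.75)² / 954.75 = 0.1572
  green: (306 − 318.25)² / 318.25 = 0.4715
χ² = 0.1572 + 0.4715 = 0.6287 ≈ 0.629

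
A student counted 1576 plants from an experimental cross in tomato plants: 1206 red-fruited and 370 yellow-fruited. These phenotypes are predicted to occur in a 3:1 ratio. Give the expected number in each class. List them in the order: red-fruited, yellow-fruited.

1182, 394

Under the 3:1 hypothesis (Σ ratio = 4, N = 1576):
  red-fruited: 1576 × 3/4 = 1182
  yellow-fruited: 1576 × 1/4 = 394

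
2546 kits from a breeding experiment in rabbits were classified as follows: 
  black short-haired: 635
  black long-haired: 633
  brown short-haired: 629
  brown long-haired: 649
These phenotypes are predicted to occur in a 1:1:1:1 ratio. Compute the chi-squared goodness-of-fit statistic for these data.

0.357

Total ratio parts = 4. Expected numbers out of 2546:
  black short-haired: 2546 × 1/4 = 636.5
  black long-haired: 2546 × 1/4 = 636.5
  brown short-haired: 2546 × 1/4 = 636.5
  brown long-haired: 2546 × 1/4 = 636.5
χ² = Σ (O − E)² / E
  black short-haired: (635 − 636.5)² / 636.5 = 0.0035
  black long-haired: (633 − 636.5)² / 636.5 = 0.0192
  brown short-haired: (629 − 636.5)² / 636.5 = 0.0884
  brown long-haired: (649 − 636.5)² / 636.5 = 0.2455
χ² = 0.0035 + 0.0192 + 0.0884 + 0.2455 = 0.3566 ≈ 0.357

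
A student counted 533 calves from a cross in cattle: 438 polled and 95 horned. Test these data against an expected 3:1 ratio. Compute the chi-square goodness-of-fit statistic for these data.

14.640

Under the 3:1 hypothesis (Σ ratio = 4, N = 533):
  polled: 533 × 3/4 = 399.75
  horned: 533 × 1/4 = 133.25
χ² = Σ (O − E)² / E
  polled: (438 − 399.75)² / 399.75 = 3.6599
  horned: (95 − 133.25)² / 133.25 = 10.9798
χ² = 3.6599 + 10.9798 = 14.6397 ≈ 14.640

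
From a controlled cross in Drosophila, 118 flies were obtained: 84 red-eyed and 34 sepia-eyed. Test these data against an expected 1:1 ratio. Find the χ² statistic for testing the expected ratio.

Total ratio parts = 2. Expected numbers out of 118:
  red-eyed: 118 × 1/2 = 59
  sepia-eyed: 118 × 1/2 = 59
χ² = Σ (O − E)² / E
  red-eyed: (84 − 59)² / 59 = 10.5932
  sepia-eyed: (34 − 59)² / 59 = 10.5932
χ² = 10.5932 + 10.5932 = 21.1864 ≈ 21.186

21.186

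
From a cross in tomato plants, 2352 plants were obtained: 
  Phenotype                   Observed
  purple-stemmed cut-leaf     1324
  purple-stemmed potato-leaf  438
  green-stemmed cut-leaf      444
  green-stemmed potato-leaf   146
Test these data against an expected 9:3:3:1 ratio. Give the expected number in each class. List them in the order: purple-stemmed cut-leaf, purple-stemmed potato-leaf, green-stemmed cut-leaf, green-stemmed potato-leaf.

Under the 9:3:3:1 hypothesis (Σ ratio = 16, N = 2352):
  purple-stemmed cut-leaf: 2352 × 9/16 = 1323
  purple-stemmed potato-leaf: 2352 × 3/16 = 441
  green-stemmed cut-leaf: 2352 × 3/16 = 441
  green-stemmed potato-leaf: 2352 × 1/16 = 147

1323, 441, 441, 147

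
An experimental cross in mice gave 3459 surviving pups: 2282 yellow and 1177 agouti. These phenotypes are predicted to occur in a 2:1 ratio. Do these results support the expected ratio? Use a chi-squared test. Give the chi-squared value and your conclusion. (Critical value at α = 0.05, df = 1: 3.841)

Expected counts for N = 3459 under a 2:1 ratio (total parts = 3):
  yellow: 3459 × 2/3 = 2306
  agouti: 3459 × 1/3 = 1153
χ² = Σ (O − E)² / E
  yellow: (2282 − 2306)² / 2306 = 0.2498
  agouti: (1177 − 1153)² / 1153 = 0.4996
χ² = 0.2498 + 0.4996 = 0.7494 ≈ 0.749
Degrees of freedom = 2 − 1 = 1; critical value at α = 0.05 is 3.841.
Since 0.749 < 3.841, we fail to reject the null hypothesis — the data are consistent with the 2:1 ratio.

0.749; consistent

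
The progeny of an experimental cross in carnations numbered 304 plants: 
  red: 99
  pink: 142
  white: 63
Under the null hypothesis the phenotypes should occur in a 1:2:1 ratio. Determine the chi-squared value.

9.842

The 1:2:1 ratio has 4 parts, so with N = 304 the expected counts are:
  red: 304 × 1/4 = 76
  pink: 304 × 2/4 = 152
  white: 304 × 1/4 = 76
χ² = Σ (O − E)² / E
  red: (99 − 76)² / 76 = 6.9605
  pink: (142 − 152)² / 152 = 0.6579
  white: (63 − 76)² / 76 = 2.2237
χ² = 6.9605 + 0.6579 + 2.2237 = 9.8421 ≈ 9.842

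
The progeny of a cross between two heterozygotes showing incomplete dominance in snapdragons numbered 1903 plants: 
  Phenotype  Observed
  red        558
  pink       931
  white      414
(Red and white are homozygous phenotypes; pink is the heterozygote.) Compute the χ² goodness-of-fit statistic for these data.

With incomplete dominance, a heterozygote × heterozygote cross gives a 1:2:1 phenotypic ratio.
Expected counts for N = 1903 under a 1:2:1 ratio (total parts = 4):
  red: 1903 × 1/4 = 475.75
  pink: 1903 × 2/4 = 951.5
  white: 1903 × 1/4 = 475.75
χ² = Σ (O − E)² / E
  red: (558 − 475.75)² / 475.75 = 14.2198
  pink: (931 − 951.5)² / 951.5 = 0.4417
  white: (414 − 475.75)² / 475.75 = 8.0148
χ² = 14.2198 + 0.4417 + 8.0148 = 22.6763 ≈ 22.676

22.676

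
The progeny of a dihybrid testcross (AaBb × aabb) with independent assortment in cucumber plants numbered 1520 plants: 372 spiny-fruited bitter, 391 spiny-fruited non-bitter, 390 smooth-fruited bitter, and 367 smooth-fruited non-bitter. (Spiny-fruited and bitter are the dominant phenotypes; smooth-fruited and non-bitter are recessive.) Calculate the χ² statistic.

1.195

A dihybrid testcross with independent assortment gives a 1:1:1:1 ratio.
The 1:1:1:1 ratio has 4 parts, so with N = 1520 the expected counts are:
  spiny-fruited bitter: 1520 × 1/4 = 380
  spiny-fruited non-bitter: 1520 × 1/4 = 380
  smooth-fruited bitter: 1520 × 1/4 = 380
  smooth-fruited non-bitter: 1520 × 1/4 = 380
χ² = Σ (O − E)² / E
  spiny-fruited bitter: (372 − 380)² / 380 = 0.1684
  spiny-fruited non-bitter: (391 − 380)² / 380 = 0.3184
  smooth-fruited bitter: (390 − 380)² / 380 = 0.2632
  smooth-fruited non-bitter: (367 − 380)² / 380 = 0.4447
χ² = 0.1684 + 0.3184 + 0.2632 + 0.4447 = 1.1947 ≈ 1.195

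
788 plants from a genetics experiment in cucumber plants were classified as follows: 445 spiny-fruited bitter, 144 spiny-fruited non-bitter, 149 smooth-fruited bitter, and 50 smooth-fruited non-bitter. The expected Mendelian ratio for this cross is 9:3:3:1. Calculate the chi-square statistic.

0.124

Under the 9:3:3:1 hypothesis (Σ ratio = 16, N = 788):
  spiny-fruited bitter: 788 × 9/16 = 443.25
  spiny-fruited non-bitter: 788 × 3/16 = 147.75
  smooth-fruited bitter: 788 × 3/16 = 147.75
  smooth-fruited non-bitter: 788 × 1/16 = 49.25
χ² = Σ (O − E)² / E
  spiny-fruited bitter: (445 − 443.25)² / 443.25 = 0.0069
  spiny-fruited non-bitter: (144 − 147.75)² / 147.75 = 0.0952
  smooth-fruited bitter: (149 − 147.75)² / 147.75 = 0.0106
  smooth-fruited non-bitter: (50 − 49.25)² / 49.25 = 0.0114
χ² = 0.0069 + 0.0952 + 0.0106 + 0.0114 = 0.1241 ≈ 0.124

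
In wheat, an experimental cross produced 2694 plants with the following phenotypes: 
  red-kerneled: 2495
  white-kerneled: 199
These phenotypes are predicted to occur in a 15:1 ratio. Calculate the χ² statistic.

5.942

Under the 15:1 hypothesis (Σ ratio = 16, N = 2694):
  red-kerneled: 2694 × 15/16 = 2525.625
  white-kerneled: 2694 × 1/16 = 168.375
χ² = Σ (O − E)² / E
  red-kerneled: (2495 − 2525.625)² / 2525.625 = 0.3713
  white-kerneled: (199 − 168.375)² / 168.375 = 5.5702
χ² = 0.3713 + 5.5702 = 5.9415 ≈ 5.942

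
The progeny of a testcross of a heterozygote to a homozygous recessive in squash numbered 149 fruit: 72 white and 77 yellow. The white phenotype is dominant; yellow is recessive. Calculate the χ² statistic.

A testcross of a heterozygote (Aa × aa) gives a 1:1 phenotypic ratio.
The 1:1 ratio has 2 parts, so with N = 149 the expected counts are:
  white: 149 × 1/2 = 74.5
  yellow: 149 × 1/2 = 74.5
χ² = Σ (O − E)² / E
  white: (72 − 74.5)² / 74.5 = 0.0839
  yellow: (77 − 74.5)² / 74.5 = 0.0839
χ² = 0.0839 + 0.0839 = 0.1678 ≈ 0.168

0.168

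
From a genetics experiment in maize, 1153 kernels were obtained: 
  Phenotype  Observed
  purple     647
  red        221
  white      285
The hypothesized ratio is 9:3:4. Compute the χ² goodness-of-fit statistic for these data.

0.148

The 9:3:4 ratio has 16 parts, so with N = 1153 the expected counts are:
  purple: 1153 × 9/16 = 648.5625
  red: 1153 × 3/16 = 216.1875
  white: 1153 × 4/16 = 288.25
χ² = Σ (O − E)² / E
  purple: (647 − 648.5625)² / 648.5625 = 0.0038
  red: (221 − 216.1875)² / 216.1875 = 0.1071
  white: (285 − 288.25)² / 288.25 = 0.0366
χ² = 0.0038 + 0.1071 + 0.0366 = 0.1475 ≈ 0.148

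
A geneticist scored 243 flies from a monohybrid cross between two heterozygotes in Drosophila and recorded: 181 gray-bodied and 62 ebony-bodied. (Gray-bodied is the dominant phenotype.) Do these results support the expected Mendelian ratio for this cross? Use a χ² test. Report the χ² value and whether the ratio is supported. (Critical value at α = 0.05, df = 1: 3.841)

For a monohybrid cross between heterozygotes with complete dominance, the expected phenotypic ratio is 3:1.
Expected counts for N = 243 under a 3:1 ratio (total parts = 4):
  gray-bodied: 243 × 3/4 = 182.25
  ebony-bodied: 243 × 1/4 = 60.75
χ² = Σ (O − E)² / E
  gray-bodied: (181 − 182.25)² / 182.25 = 0.0086
  ebony-bodied: (62 − 60.75)² / 60.75 = 0.0257
χ² = 0.0086 + 0.0257 = 0.0343 ≈ 0.034
Degrees of freedom = 2 − 1 = 1; critical value at α = 0.05 is 3.841.
Since 0.034 < 3.841, we fail to reject the null hypothesis — the data are consistent with the 3:1 ratio.

0.034; consistent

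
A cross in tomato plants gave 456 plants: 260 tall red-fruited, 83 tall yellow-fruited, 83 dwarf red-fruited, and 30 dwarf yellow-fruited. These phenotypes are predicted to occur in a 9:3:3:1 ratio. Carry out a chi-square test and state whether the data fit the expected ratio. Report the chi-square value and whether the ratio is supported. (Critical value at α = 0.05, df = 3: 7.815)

Under the 9:3:3:1 hypothesis (Σ ratio = 16, N = 456):
  tall red-fruited: 456 × 9/16 = 256.5
  tall yellow-fruited: 456 × 3/16 = 85.5
  dwarf red-fruited: 456 × 3/16 = 85.5
  dwarf yellow-fruited: 456 × 1/16 = 28.5
χ² = Σ (O − E)² / E
  tall red-fruited: (260 − 256.5)² / 256.5 = 0.0478
  tall yellow-fruited: (83 − 85.5)² / 85.5 = 0.0731
  dwarf red-fruited: (83 − 85.5)² / 85.5 = 0.0731
  dwarf yellow-fruited: (30 − 28.5)² / 28.5 = 0.0789
χ² = 0.0478 + 0.0731 + 0.0731 + 0.0789 = 0.2729 ≈ 0.273
Degrees of freedom = 4 − 1 = 3; critical value at α = 0.05 is 7.815.
Since 0.273 < 7.815, we fail to reject the null hypothesis — the data are consistent with the 9:3:3:1 ratio.

0.273; consistent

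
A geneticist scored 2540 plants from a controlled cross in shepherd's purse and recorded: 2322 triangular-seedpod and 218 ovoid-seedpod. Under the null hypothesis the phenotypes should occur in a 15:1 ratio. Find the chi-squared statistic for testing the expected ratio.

Total ratio parts = 16. Expected numbers out of 2540:
  triangular-seedpod: 2540 × 15/16 = 2381.25
  ovoid-seedpod: 2540 × 1/16 = 158.75
χ² = Σ (O − E)² / E
  triangular-seedpod: (2322 − 2381.25)² / 2381.25 = 1.4743
  ovoid-seedpod: (218 − 158.75)² / 158.75 = 22.1138
χ² = 1.4743 + 22.1138 = 23.5881 ≈ 23.588

23.588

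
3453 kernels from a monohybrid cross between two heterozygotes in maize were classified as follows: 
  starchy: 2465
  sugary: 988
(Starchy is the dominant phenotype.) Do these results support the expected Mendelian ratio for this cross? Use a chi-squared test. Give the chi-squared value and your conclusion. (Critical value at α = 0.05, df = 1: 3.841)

24.037; not consistent

For a monohybrid cross between heterozygotes with complete dominance, the expected phenotypic ratio is 3:1.
Total ratio parts = 4. Expected numbers out of 3453:
  starchy: 3453 × 3/4 = 2589.75
  sugary: 3453 × 1/4 = 863.25
χ² = Σ (O − E)² / E
  starchy: (2465 − 2589.75)² / 2589.75 = 6.0093
  sugary: (988 − 863.25)² / 863.25 = 18.0279
χ² = 6.0093 + 18.0279 = 24.0372 ≈ 24.037
Degrees of freedom = 2 − 1 = 1; critical value at α = 0.05 is 3.841.
Since 24.037 > 3.841, we reject the null hypothesis — the data do not fit the 3:1 ratio.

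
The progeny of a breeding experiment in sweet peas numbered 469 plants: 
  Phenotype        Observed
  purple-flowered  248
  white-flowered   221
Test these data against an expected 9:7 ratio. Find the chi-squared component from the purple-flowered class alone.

0.948

Total ratio parts = 16. Expected numbers out of 469:
  purple-flowered: 469 × 9/16 = 263.8125
  white-flowered: 469 × 7/16 = 205.1875
Contribution of purple-flowered: (248 − 263.8125)² / 263.8125 = 0.9478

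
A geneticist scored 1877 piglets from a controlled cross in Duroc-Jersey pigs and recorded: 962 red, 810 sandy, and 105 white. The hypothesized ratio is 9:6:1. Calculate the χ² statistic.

25.629

Expected counts for N = 1877 under a 9:6:1 ratio (total parts = 16):
  red: 1877 × 9/16 = 1055.8125
  sandy: 1877 × 6/16 = 703.875
  white: 1877 × 1/16 = 117.3125
χ² = Σ (O − E)² / E
  red: (962 − 1055.8125)² / 1055.8125 = 8.3356
  sandy: (810 − 703.875)² / 703.875 = 16.0007
  white: (105 − 117.3125)² / 117.3125 = 1.2923
χ² = 8.3356 + 16.0007 + 1.2923 = 25.6286 ≈ 25.629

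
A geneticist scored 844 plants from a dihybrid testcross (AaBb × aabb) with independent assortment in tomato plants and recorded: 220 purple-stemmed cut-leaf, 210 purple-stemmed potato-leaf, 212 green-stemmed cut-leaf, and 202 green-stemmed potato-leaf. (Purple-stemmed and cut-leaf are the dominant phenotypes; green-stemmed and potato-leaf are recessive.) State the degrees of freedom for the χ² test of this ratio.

A dihybrid testcross with independent assortment gives a 1:1:1:1 ratio.
A goodness-of-fit test with 4 phenotype classes has df = 4 − 1 = 3.

3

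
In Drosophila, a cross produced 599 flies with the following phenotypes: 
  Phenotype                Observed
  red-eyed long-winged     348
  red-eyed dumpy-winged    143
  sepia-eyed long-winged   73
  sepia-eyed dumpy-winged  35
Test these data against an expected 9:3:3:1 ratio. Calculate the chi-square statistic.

22.667

The 9:3:3:1 ratio has 16 parts, so with N = 599 the expected counts are:
  red-eyed long-winged: 599 × 9/16 = 336.9375
  red-eyed dumpy-winged: 599 × 3/16 = 112.3125
  sepia-eyed long-winged: 599 × 3/16 = 112.3125
  sepia-eyed dumpy-winged: 599 × 1/16 = 37.4375
χ² = Σ (O − E)² / E
  red-eyed long-winged: (348 − 336.9375)² / 336.9375 = 0.3632
  red-eyed dumpy-winged: (143 − 112.3125)² / 112.3125 = 8.3848
  sepia-eyed long-winged: (73 − 112.3125)² / 112.3125 = 13.7605
  sepia-eyed dumpy-winged: (35 − 37.4375)² / 37.4375 = 0.1587
χ² = 0.3632 + 8.3848 + 13.7605 + 0.1587 = 22.6672 ≈ 22.667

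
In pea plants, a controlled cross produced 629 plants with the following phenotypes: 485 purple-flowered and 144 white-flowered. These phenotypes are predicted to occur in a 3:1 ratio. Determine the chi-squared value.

The 3:1 ratio has 4 parts, so with N = 629 the expected counts are:
  purple-flowered: 629 × 3/4 = 471.75
  white-flowered: 629 × 1/4 = 157.25
χ² = Σ (O − E)² / E
  purple-flowered: (485 − 471.75)² / 471.75 = 0.3722
  white-flowered: (144 − 157.25)² / 157.25 = 1.1165
χ² = 0.3722 + 1.1165 = 1.4887 ≈ 1.489

1.489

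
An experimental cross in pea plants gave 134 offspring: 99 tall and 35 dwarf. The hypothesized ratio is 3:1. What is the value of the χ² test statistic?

Total ratio parts = 4. Expected numbers out of 134:
  tall: 134 × 3/4 = 100.5
  dwarf: 134 × 1/4 = 33.5
χ² = Σ (O − E)² / E
  tall: (99 − 100.5)² / 100.5 = 0.0224
  dwarf: (35 − 33.5)² / 33.5 = 0.0672
χ² = 0.0224 + 0.0672 = 0.0896 ≈ 0.090

0.090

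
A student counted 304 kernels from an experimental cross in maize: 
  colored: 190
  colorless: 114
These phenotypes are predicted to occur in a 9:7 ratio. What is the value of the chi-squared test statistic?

4.825

Expected counts for N = 304 under a 9:7 ratio (total parts = 16):
  colored: 304 × 9/16 = 171
  colorless: 304 × 7/16 = 133
χ² = Σ (O − E)² / E
  colored: (190 − 171)² / 171 = 2.1111
  colorless: (114 − 133)² / 133 = 2.7143
χ² = 2.1111 + 2.7143 = 4.8254 ≈ 4.825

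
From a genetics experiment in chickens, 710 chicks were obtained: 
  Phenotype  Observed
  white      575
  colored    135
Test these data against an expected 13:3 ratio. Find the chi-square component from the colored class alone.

0.026

Expected counts for N = 710 under a 13:3 ratio (total parts = 16):
  white: 710 × 13/16 = 576.875
  colored: 710 × 3/16 = 133.125
Contribution of colored: (135 − 133.125)² / 133.125 = 0.0264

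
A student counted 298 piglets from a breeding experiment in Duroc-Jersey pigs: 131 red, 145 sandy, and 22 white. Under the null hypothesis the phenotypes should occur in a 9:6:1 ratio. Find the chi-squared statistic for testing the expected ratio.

18.507

Expected counts for N = 298 under a 9:6:1 ratio (total parts = 16):
  red: 298 × 9/16 = 167.625
  sandy: 298 × 6/16 = 111.75
  white: 298 × 1/16 = 18.625
χ² = Σ (O − E)² / E
  red: (131 − 167.625)² / 167.625 = 8.0023
  sandy: (145 − 111.75)² / 111.75 = 9.8932
  white: (22 − 18.625)² / 18.625 = 0.6116
χ² = 8.0023 + 9.8932 + 0.6116 = 18.5071 ≈ 18.507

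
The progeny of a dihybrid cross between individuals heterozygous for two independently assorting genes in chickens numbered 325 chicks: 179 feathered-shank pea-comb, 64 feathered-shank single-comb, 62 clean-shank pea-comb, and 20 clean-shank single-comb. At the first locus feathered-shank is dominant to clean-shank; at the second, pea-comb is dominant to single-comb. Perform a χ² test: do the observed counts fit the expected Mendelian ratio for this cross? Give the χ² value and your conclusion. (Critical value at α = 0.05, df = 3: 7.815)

A dihybrid F₂ with independent assortment and complete dominance at both loci gives a 9:3:3:1 phenotypic ratio.
Total ratio parts = 16. Expected numbers out of 325:
  feathered-shank pea-comb: 325 × 9/16 = 182.8125
  feathered-shank single-comb: 325 × 3/16 = 60.9375
  clean-shank pea-comb: 325 × 3/16 = 60.9375
  clean-shank single-comb: 325 × 1/16 = 20.3125
χ² = Σ (O − E)² / E
  feathered-shank pea-comb: (179 − 182.8125)² / 182.8125 = 0.0795
  feathered-shank single-comb: (64 − 60.9375)² / 60.9375 = 0.1539
  clean-shank pea-comb: (62 − 60.9375)² / 60.9375 = 0.0185
  clean-shank single-comb: (20 − 20.3125)² / 20.3125 = 0.0048
χ² = 0.0795 + 0.1539 + 0.0185 + 0.0048 = 0.2567 ≈ 0.257
Degrees of freedom = 4 − 1 = 3; critical value at α = 0.05 is 7.815.
Since 0.257 < 7.815, we fail to reject the null hypothesis — the data are consistent with the 9:3:3:1 ratio.

0.257; consistent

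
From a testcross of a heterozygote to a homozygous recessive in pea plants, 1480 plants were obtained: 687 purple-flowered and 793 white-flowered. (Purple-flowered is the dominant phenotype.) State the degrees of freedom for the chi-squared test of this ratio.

A testcross of a heterozygote (Aa × aa) gives a 1:1 phenotypic ratio.
A goodness-of-fit test with 2 phenotype classes has df = 2 − 1 = 1.

1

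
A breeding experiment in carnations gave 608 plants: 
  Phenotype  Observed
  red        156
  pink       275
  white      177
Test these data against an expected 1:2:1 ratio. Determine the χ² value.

6.984

Total ratio parts = 4. Expected numbers out of 608:
  red: 608 × 1/4 = 152
  pink: 608 × 2/4 = 304
  white: 608 × 1/4 = 152
χ² = Σ (O − E)² / E
  red: (156 − 152)² / 152 = 0.1053
  pink: (275 − 304)² / 304 = 2.7664
  white: (177 − 152)² / 152 = 4.1118
χ² = 0.1053 + 2.7664 + 4.1118 = 6.9835 ≈ 6.984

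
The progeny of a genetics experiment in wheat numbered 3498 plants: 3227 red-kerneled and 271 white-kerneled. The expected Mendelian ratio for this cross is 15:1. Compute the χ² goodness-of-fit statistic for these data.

The 15:1 ratio has 16 parts, so with N = 3498 the expected counts are:
  red-kerneled: 3498 × 15/16 = 3279.375
  white-kerneled: 3498 × 1/16 = 218.625
χ² = Σ (O − E)² / E
  red-kerneled: (3227 − 3279.375)² / 3279.375 = 0.8365
  white-kerneled: (271 − 218.625)² / 218.625 = 12.5472
χ² = 0.8365 + 12.5472 = 13.3837 ≈ 13.384

13.384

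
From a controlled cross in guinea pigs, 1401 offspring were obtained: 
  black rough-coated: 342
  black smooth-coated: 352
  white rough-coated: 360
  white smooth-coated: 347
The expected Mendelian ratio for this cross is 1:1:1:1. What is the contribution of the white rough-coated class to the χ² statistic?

Under the 1:1:1:1 hypothesis (Σ ratio = 4, N = 1401):
  black rough-coated: 1401 × 1/4 = 350.25
  black smooth-coated: 1401 × 1/4 = 350.25
  white rough-coated: 1401 × 1/4 = 350.25
  white smooth-coated: 1401 × 1/4 = 350.25
Contribution of white rough-coated: (360 − 350.25)² / 350.25 = 0.2714

0.271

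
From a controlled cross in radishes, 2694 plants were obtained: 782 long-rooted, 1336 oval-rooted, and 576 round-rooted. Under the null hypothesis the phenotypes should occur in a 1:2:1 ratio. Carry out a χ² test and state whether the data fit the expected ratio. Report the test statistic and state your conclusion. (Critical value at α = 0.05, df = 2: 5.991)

31.684; not consistent

The 1:2:1 ratio has 4 parts, so with N = 2694 the expected counts are:
  long-rooted: 2694 × 1/4 = 673.5
  oval-rooted: 2694 × 2/4 = 1347
  round-rooted: 2694 × 1/4 = 673.5
χ² = Σ (O − E)² / E
  long-rooted: (782 − 673.5)² / 673.5 = 17.4792
  oval-rooted: (1336 − 1347)² / 1347 = 0.0898
  round-rooted: (576 − 673.5)² / 673.5 = 14.1147
χ² = 17.4792 + 0.0898 + 14.1147 = 31.6837 ≈ 31.684
Degrees of freedom = 3 − 1 = 2; critical value at α = 0.05 is 5.991.
Since 31.684 > 5.991, we reject the null hypothesis — the data do not fit the 1:2:1 ratio.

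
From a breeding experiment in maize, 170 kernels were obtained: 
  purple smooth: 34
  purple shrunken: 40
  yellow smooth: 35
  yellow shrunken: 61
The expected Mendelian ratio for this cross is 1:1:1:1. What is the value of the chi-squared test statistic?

11.224

The 1:1:1:1 ratio has 4 parts, so with N = 170 the expected counts are:
  purple smooth: 170 × 1/4 = 42.5
  purple shrunken: 170 × 1/4 = 42.5
  yellow smooth: 170 × 1/4 = 42.5
  yellow shrunken: 170 × 1/4 = 42.5
χ² = Σ (O − E)² / E
  purple smooth: (34 − 42.5)² / 42.5 = 1.7000
  purple shrunken: (40 − 42.5)² / 42.5 = 0.1471
  yellow smooth: (35 − 42.5)² / 42.5 = 1.3235
  yellow shrunken: (61 − 42.5)² / 42.5 = 8.0529
χ² = 1.7000 + 0.1471 + 1.3235 + 8.0529 = 11.2235 ≈ 11.224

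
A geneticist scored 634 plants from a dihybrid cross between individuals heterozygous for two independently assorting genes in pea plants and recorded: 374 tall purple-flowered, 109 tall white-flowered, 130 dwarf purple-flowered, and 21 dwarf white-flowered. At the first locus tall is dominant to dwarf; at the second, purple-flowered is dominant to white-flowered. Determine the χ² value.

A dihybrid F₂ with independent assortment and complete dominance at both loci gives a 9:3:3:1 phenotypic ratio.
Total ratio parts = 16. Expected numbers out of 634:
  tall purple-flowered: 634 × 9/16 = 356.625
  tall white-flowered: 634 × 3/16 = 118.875
  dwarf purple-flowered: 634 × 3/16 = 118.875
  dwarf white-flowered: 634 × 1/16 = 39.625
χ² = Σ (O − E)² / E
  tall purple-flowered: (374 − 356.625)² / 356.625 = 0.8465
  tall white-flowered: (109 − 118.875)² / 118.875 = 0.8203
  dwarf purple-flowered: (130 − 118.875)² / 118.875 = 1.0411
  dwarf white-flowered: (21 − 39.625)² / 39.625 = 8.7543
χ² = 0.8465 + 0.8203 + 1.0411 + 8.7543 = 11.4622 ≈ 11.462

11.462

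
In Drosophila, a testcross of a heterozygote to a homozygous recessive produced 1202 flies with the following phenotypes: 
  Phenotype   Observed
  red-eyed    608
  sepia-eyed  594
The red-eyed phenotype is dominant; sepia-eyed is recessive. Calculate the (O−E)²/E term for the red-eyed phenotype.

A testcross of a heterozygote (Aa × aa) gives a 1:1 phenotypic ratio.
Total ratio parts = 2. Expected numbers out of 1202:
  red-eyed: 1202 × 1/2 = 601
  sepia-eyed: 1202 × 1/2 = 601
Contribution of red-eyed: (608 − 601)² / 601 = 0.0815

0.082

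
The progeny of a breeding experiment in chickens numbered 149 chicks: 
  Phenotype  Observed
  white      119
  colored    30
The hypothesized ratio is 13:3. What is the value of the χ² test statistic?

0.187

The 13:3 ratio has 16 parts, so with N = 149 the expected counts are:
  white: 149 × 13/16 = 121.0625
  colored: 149 × 3/16 = 27.9375
χ² = Σ (O − E)² / E
  white: (119 − 121.0625)² / 121.0625 = 0.0351
  colored: (30 − 27.9375)² / 27.9375 = 0.1523
χ² = 0.0351 + 0.1523 = 0.1874 ≈ 0.187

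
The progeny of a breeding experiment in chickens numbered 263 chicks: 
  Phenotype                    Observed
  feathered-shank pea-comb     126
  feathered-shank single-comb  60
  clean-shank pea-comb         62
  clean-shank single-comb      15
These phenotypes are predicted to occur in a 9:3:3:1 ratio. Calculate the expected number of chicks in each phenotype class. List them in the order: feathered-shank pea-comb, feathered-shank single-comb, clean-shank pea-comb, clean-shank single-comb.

147.9375, 49.3125, 49.3125, 16.4375

Under the 9:3:3:1 hypothesis (Σ ratio = 16, N = 263):
  feathered-shank pea-comb: 263 × 9/16 = 147.9375
  feathered-shank single-comb: 263 × 3/16 = 49.3125
  clean-shank pea-comb: 263 × 3/16 = 49.3125
  clean-shank single-comb: 263 × 1/16 = 16.4375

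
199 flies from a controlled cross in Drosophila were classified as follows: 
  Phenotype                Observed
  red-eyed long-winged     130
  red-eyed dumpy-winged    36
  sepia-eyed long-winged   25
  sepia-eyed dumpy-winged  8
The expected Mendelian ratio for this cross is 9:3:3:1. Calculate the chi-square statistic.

8.607

Under the 9:3:3:1 hypothesis (Σ ratio = 16, N = 199):
  red-eyed long-winged: 199 × 9/16 = 111.9375
  red-eyed dumpy-winged: 199 × 3/16 = 37.3125
  sepia-eyed long-winged: 199 × 3/16 = 37.3125
  sepia-eyed dumpy-winged: 199 × 1/16 = 12.4375
χ² = Σ (O − E)² / E
  red-eyed long-winged: (130 − 111.9375)² / 111.9375 = 2.9146
  red-eyed dumpy-winged: (36 − 37.3125)² / 37.3125 = 0.0462
  sepia-eyed long-winged: (25 − 37.3125)² / 37.3125 = 4.0629
  sepia-eyed dumpy-winged: (8 − 12.4375)² / 12.4375 = 1.5832
χ² = 2.9146 + 0.0462 + 4.0629 + 1.5832 = 8.6069 ≈ 8.607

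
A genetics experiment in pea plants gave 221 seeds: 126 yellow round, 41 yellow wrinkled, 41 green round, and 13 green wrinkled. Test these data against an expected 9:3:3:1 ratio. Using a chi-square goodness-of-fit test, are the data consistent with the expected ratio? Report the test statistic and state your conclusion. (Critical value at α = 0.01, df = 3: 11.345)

0.080; consistent

Expected counts for N = 221 under a 9:3:3:1 ratio (total parts = 16):
  yellow round: 221 × 9/16 = 124.3125
  yellow wrinkled: 221 × 3/16 = 41.4375
  green round: 221 × 3/16 = 41.4375
  green wrinkled: 221 × 1/16 = 13.8125
χ² = Σ (O − E)² / E
  yellow round: (126 − 124.3125)² / 124.3125 = 0.0229
  yellow wrinkled: (41 − 41.4375)² / 41.4375 = 0.0046
  green round: (41 − 41.4375)² / 41.4375 = 0.0046
  green wrinkled: (13 − 13.8125)² / 13.8125 = 0.0478
χ² = 0.0229 + 0.0046 + 0.0046 + 0.0478 = 0.0799 ≈ 0.080
Degrees of freedom = 4 − 1 = 3; critical value at α = 0.01 is 11.345.
Since 0.080 < 11.345, we fail to reject the null hypothesis — the data are consistent with the 9:3:3:1 ratio.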